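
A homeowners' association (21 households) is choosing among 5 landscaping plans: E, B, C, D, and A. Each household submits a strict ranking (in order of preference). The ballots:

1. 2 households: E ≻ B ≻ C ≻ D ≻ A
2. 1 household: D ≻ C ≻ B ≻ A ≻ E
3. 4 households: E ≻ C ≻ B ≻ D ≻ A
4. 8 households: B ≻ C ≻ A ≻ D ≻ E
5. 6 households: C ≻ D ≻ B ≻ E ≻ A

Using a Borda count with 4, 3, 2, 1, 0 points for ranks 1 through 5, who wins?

C

E: 2·4 + 1·0 + 4·4 + 8·0 + 6·1 = 30
B: 2·3 + 1·2 + 4·2 + 8·4 + 6·2 = 60
C: 2·2 + 1·3 + 4·3 + 8·3 + 6·4 = 67
D: 2·1 + 1·4 + 4·1 + 8·1 + 6·3 = 36
A: 2·0 + 1·1 + 4·0 + 8·2 + 6·0 = 17
C has the highest Borda score (67).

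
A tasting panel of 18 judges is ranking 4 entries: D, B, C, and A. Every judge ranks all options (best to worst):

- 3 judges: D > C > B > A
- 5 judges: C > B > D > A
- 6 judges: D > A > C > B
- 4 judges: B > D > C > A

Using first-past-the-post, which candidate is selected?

D

First-place votes: D 9, B 4, C 5, A 0.
D has the most first-place votes.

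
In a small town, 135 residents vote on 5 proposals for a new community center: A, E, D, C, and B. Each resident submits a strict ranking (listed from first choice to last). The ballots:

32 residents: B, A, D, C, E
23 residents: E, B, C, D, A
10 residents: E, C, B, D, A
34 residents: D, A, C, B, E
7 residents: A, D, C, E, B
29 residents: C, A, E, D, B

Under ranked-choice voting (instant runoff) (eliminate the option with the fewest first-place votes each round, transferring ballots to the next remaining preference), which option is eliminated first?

A

Round 1: A 7, E 33, D 34, C 29, B 32. Eliminate A.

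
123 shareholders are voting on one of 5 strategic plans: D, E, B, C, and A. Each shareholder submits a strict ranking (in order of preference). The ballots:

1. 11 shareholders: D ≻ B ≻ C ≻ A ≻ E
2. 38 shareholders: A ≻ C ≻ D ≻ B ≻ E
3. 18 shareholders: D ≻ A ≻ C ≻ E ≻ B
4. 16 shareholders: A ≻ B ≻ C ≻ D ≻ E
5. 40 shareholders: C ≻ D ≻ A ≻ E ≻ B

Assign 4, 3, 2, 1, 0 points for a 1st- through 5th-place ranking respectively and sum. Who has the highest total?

C

D: 11·4 + 38·2 + 18·4 + 16·1 + 40·3 = 328
E: 11·0 + 38·0 + 18·1 + 16·0 + 40·1 = 58
B: 11·3 + 38·1 + 18·0 + 16·3 + 40·0 = 119
C: 11·2 + 38·3 + 18·2 + 16·2 + 40·4 = 364
A: 11·1 + 38·4 + 18·3 + 16·4 + 40·2 = 361
C has the highest Borda score (364).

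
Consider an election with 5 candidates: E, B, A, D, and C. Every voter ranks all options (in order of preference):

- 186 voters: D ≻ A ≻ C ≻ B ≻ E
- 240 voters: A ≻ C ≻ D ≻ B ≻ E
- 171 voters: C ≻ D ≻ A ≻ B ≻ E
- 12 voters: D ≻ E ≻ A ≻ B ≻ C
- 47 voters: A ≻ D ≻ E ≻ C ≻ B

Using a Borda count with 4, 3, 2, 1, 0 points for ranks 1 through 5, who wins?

A

E: 186·0 + 240·0 + 171·0 + 12·3 + 47·2 = 130
B: 186·1 + 240·1 + 171·1 + 12·1 + 47·0 = 609
A: 186·3 + 240·4 + 171·2 + 12·2 + 47·4 = 2072
D: 186·4 + 240·2 + 171·3 + 12·4 + 47·3 = 1926
C: 186·2 + 240·3 + 171·4 + 12·0 + 47·1 = 1823
A has the highest Borda score (2072).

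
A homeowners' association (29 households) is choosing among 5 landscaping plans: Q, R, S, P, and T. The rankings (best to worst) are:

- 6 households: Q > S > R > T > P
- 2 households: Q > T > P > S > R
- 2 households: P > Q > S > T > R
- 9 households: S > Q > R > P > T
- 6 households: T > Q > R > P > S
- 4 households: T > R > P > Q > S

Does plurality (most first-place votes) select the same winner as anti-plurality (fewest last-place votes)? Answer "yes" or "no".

no

Plurality — first-place votes: Q 8, R 0, S 9, P 2, T 10. Winner: T.
Anti-plurality — last-place votes: Q 0, R 4, S 10, P 6, T 9. Winner: Q.
The two methods disagree.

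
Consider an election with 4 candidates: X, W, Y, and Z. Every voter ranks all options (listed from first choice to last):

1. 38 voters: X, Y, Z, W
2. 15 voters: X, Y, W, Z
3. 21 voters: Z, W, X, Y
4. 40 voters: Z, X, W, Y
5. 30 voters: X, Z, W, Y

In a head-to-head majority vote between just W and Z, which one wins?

Voters preferring W to Z: 15; preferring Z to W: 129.
Z wins the head-to-head.

Z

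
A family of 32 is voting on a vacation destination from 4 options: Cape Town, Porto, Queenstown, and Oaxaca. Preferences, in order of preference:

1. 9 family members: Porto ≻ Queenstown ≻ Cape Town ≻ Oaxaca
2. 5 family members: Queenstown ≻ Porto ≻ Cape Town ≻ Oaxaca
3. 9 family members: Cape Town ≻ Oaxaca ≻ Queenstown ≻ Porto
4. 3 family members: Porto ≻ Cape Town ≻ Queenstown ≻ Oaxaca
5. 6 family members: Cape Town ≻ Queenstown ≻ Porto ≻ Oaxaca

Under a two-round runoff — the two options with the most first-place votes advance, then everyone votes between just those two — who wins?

Porto

Round 1 first-place votes: Cape Town 15, Porto 12, Queenstown 5, Oaxaca 0.
Cape Town and Porto advance.
Runoff: Cape Town is preferred to Porto by 15 voters; Porto by 17.
Porto wins the runoff.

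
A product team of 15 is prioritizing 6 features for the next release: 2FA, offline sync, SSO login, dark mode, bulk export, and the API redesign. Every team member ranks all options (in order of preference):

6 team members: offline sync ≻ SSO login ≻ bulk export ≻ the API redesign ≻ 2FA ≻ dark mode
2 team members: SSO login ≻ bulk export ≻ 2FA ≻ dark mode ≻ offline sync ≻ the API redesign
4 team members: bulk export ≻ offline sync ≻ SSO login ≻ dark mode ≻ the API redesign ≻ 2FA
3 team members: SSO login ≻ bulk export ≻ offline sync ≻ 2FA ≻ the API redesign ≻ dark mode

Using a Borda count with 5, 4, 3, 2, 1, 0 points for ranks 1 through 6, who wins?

SSO login

2FA: 6·1 + 2·3 + 4·0 + 3·2 = 18
offline sync: 6·5 + 2·1 + 4·4 + 3·3 = 57
SSO login: 6·4 + 2·5 + 4·3 + 3·5 = 61
dark mode: 6·0 + 2·2 + 4·2 + 3·0 = 12
bulk export: 6·3 + 2·4 + 4·5 + 3·4 = 58
the API redesign: 6·2 + 2·0 + 4·1 + 3·1 = 19
SSO login has the highest Borda score (61).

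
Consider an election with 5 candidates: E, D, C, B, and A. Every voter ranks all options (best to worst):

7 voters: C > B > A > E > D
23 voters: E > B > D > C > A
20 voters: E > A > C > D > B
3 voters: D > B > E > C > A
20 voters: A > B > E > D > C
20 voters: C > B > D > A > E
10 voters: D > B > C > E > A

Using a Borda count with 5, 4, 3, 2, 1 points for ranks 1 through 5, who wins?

B

E: 7·2 + 23·5 + 20·5 + 3·3 + 20·3 + 20·1 + 10·2 = 338
D: 7·1 + 23·3 + 20·2 + 3·5 + 20·2 + 20·3 + 10·5 = 281
C: 7·5 + 23·2 + 20·3 + 3·2 + 20·1 + 20·5 + 10·3 = 297
B: 7·4 + 23·4 + 20·1 + 3·4 + 20·4 + 20·4 + 10·4 = 352
A: 7·3 + 23·1 + 20·4 + 3·1 + 20·5 + 20·2 + 10·1 = 277
B has the highest Borda score (352).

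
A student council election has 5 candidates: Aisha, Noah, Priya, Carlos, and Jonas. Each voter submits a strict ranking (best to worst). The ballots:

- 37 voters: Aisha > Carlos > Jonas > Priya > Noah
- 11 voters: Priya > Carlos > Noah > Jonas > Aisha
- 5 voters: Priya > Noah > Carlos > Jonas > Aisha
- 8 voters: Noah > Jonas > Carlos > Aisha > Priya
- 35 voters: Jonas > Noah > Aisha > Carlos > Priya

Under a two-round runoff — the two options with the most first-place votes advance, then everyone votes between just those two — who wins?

Jonas

Round 1 first-place votes: Aisha 37, Noah 8, Priya 16, Carlos 0, Jonas 35.
Aisha and Jonas advance.
Runoff: Aisha is preferred to Jonas by 37 voters; Jonas by 59.
Jonas wins the runoff.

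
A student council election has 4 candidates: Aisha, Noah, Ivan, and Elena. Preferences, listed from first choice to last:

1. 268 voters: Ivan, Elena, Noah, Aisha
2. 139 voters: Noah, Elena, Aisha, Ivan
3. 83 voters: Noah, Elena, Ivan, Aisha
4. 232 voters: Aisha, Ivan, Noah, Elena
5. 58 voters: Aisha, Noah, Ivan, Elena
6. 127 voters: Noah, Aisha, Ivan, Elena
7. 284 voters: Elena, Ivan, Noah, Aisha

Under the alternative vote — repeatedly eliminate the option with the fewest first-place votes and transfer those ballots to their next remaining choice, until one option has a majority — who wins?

Noah

Round 1: Aisha 290, Noah 349, Ivan 268, Elena 284. Eliminate Ivan.
Round 2: Aisha 290, Noah 349, Elena 552. Eliminate Aisha.
Round 3: Noah 639, Elena 552. Noah has a majority.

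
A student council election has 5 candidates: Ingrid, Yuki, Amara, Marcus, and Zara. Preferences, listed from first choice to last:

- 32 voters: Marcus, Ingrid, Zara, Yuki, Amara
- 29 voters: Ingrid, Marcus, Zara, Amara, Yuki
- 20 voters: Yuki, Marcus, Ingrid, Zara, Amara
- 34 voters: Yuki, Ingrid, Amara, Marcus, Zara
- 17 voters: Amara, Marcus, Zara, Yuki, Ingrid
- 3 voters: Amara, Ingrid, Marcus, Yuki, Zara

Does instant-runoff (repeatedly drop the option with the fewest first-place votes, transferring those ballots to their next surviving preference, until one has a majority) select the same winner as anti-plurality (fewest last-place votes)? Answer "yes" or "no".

yes

Instant-runoff — R1 Ingrid 29, Yuki 54, Amara 20, Marcus 32, Zara 0 (Zara out); R2 Ingrid 29, Yuki 54, Amara 20, Marcus 32 (Amara out); R3 Ingrid 32, Yuki 54, Marcus 49 (Ingrid out); R4 Yuki 54, Marcus 81 (Marcus winner). Winner: Marcus.
Anti-plurality — last-place votes: Ingrid 17, Yuki 29, Amara 52, Marcus 0, Zara 37. Winner: Marcus.
The two methods agree.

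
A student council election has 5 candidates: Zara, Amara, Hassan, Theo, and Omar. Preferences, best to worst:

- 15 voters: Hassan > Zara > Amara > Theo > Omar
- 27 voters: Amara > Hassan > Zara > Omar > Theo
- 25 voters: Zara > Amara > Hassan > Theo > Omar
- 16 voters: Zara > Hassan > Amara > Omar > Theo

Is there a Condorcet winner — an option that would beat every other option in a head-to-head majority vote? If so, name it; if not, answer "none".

none

Checking pairwise contests:
Hassan beats Zara 42–41.
Zara beats Amara 56–27.
Amara beats Hassan 52–31.
Zara beats Theo 83–0.
Zara beats Omar 83–0.
Every option loses at least one head-to-head, so there is no Condorcet winner.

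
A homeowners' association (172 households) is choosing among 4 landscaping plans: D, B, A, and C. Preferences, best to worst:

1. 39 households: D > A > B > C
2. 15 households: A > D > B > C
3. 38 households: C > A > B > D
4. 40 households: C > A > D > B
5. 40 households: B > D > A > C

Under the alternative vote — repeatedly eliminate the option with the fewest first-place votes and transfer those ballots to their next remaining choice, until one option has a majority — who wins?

Round 1: D 39, B 40, A 15, C 78. Eliminate A.
Round 2: D 54, B 40, C 78. Eliminate B.
Round 3: D 94, C 78. D has a majority.

D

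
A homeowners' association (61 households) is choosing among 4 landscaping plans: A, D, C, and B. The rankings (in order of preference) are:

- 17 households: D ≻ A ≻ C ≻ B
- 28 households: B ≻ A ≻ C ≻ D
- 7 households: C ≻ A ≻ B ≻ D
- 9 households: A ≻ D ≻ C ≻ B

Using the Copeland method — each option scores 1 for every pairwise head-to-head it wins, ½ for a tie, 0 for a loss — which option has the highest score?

A: beats D, C, and B → score 3.
D: loses to A, C, and B → score 0.
C: beats D and B; loses to A → score 2.
B: beats D; loses to A and C → score 1.
A has the best pairwise record.

A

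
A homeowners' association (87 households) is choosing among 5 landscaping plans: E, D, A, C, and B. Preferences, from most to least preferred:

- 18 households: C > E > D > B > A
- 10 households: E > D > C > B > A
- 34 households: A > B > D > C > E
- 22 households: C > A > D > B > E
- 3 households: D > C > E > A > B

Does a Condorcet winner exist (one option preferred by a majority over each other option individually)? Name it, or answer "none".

none

Checking pairwise contests:
D beats E 59–28.
A beats D 56–31.
C beats A 53–34.
D beats C 47–40.
D beats B 53–34.
Every option loses at least one head-to-head, so there is no Condorcet winner.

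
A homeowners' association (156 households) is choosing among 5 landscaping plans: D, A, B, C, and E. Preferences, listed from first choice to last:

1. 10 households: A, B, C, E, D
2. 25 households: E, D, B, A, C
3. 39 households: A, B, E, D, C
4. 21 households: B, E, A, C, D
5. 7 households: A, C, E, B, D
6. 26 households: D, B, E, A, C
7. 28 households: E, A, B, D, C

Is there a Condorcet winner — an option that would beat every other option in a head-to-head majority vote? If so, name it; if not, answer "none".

none

Checking pairwise contests:
A beats D 105–51.
E beats A 100–56.
A beats B 84–72.
D beats C 118–38.
B beats E 96–60.
Every option loses at least one head-to-head, so there is no Condorcet winner.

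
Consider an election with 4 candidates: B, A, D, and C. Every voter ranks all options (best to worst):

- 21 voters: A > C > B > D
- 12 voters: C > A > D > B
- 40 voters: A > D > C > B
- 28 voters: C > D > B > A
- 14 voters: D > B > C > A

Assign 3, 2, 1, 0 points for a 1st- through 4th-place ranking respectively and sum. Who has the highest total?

C

B: 21·1 + 12·0 + 40·0 + 28·1 + 14·2 = 77
A: 21·3 + 12·2 + 40·3 + 28·0 + 14·0 = 207
D: 21·0 + 12·1 + 40·2 + 28·2 + 14·3 = 190
C: 21·2 + 12·3 + 40·1 + 28·3 + 14·1 = 216
C has the highest Borda score (216).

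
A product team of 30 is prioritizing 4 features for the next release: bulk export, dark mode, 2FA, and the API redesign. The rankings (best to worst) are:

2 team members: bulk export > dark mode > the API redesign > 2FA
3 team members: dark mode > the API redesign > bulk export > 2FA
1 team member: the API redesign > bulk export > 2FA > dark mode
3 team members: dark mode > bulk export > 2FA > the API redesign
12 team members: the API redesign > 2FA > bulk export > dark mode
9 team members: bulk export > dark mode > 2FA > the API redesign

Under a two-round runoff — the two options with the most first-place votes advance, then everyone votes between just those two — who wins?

the API redesign

Round 1 first-place votes: bulk export 11, dark mode 6, 2FA 0, the API redesign 13.
the API redesign and bulk export advance.
Runoff: the API redesign is preferred to bulk export by 16 voters; bulk export by 14.
the API redesign wins the runoff.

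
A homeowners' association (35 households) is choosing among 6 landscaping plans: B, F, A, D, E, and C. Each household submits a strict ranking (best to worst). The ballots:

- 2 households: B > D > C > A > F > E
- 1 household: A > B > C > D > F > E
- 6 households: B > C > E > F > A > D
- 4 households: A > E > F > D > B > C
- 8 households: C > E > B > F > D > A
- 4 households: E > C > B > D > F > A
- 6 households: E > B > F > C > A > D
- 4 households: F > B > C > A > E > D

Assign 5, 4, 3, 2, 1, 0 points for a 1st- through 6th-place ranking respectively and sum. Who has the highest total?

B: 2·5 + 1·4 + 6·5 + 4·1 + 8·3 + 4·3 + 6·4 + 4·4 = 124
F: 2·1 + 1·1 + 6·2 + 4·3 + 8·2 + 4·1 + 6·3 + 4·5 = 85
A: 2·2 + 1·5 + 6·1 + 4·5 + 8·0 + 4·0 + 6·1 + 4·2 = 49
D: 2·4 + 1·2 + 6·0 + 4·2 + 8·1 + 4·2 + 6·0 + 4·0 = 34
E: 2·0 + 1·0 + 6·3 + 4·4 + 8·4 + 4·5 + 6·5 + 4·1 = 120
C: 2·3 + 1·3 + 6·4 + 4·0 + 8·5 + 4·4 + 6·2 + 4·3 = 113
B has the highest Borda score (124).

B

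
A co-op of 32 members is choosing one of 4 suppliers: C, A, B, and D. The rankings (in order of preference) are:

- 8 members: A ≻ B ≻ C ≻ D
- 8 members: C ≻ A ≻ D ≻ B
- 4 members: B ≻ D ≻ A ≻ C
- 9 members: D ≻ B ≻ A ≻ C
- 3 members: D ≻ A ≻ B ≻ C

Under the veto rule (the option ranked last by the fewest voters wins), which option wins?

A

Last-place votes: C 16, A 0, B 8, D 8.
A is ranked last by the fewest voters, so A wins.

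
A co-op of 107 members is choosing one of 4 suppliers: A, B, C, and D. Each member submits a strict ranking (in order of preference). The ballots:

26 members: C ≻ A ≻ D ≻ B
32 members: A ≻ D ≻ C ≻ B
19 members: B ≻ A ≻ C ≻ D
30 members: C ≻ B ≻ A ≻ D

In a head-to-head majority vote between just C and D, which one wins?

C

Voters preferring C to D: 75; preferring D to C: 32.
C wins the head-to-head.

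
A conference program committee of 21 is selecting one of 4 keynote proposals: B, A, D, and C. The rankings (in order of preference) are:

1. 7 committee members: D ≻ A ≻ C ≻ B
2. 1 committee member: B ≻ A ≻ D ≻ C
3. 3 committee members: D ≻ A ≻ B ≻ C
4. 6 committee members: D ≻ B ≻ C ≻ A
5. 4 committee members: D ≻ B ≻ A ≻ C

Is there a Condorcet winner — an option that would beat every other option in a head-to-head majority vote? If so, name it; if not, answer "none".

D vs B: 20–1 for D.
D vs A: 20–1 for D.
D vs C: 21–0 for D.
D beats every other option head-to-head.

D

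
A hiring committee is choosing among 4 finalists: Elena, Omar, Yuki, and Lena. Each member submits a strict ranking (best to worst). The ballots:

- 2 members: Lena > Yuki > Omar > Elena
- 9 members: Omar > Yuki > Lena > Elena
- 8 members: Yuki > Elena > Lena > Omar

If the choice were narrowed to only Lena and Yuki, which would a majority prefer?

Yuki

Voters preferring Lena to Yuki: 2; preferring Yuki to Lena: 17.
Yuki wins the head-to-head.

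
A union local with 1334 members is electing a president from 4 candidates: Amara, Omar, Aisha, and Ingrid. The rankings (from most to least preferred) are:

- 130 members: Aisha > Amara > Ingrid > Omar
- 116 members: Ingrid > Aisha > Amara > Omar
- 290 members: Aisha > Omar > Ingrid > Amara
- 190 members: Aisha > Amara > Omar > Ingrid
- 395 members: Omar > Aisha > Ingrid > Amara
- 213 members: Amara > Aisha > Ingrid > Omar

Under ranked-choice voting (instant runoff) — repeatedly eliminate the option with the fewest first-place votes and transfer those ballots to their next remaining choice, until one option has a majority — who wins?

Round 1: Amara 213, Omar 395, Aisha 610, Ingrid 116. Eliminate Ingrid.
Round 2: Amara 213, Omar 395, Aisha 726. Aisha has a majority.

Aisha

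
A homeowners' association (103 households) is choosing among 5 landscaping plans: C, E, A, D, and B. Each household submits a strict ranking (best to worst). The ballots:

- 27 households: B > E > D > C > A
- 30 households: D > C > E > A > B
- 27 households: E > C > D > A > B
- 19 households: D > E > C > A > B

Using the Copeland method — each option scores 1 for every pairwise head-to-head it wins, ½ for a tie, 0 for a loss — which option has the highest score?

E

C: beats A and B; loses to E and D → score 2.
E: beats C, A, D, and B → score 4.
A: beats B; loses to C, E, and D → score 1.
D: beats C, A, and B; loses to E → score 3.
B: loses to C, E, A, and D → score 0.
E has the best pairwise record.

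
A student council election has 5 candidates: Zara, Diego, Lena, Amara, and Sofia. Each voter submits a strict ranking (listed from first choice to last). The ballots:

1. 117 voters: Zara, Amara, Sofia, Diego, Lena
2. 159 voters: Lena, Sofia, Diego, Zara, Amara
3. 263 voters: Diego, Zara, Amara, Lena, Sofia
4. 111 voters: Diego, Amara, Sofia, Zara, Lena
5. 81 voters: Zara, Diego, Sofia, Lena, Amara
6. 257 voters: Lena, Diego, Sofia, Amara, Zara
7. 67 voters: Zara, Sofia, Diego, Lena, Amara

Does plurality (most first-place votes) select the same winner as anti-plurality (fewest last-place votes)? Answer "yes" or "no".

no

Plurality — first-place votes: Zara 265, Diego 374, Lena 416, Amara 0, Sofia 0. Winner: Lena.
Anti-plurality — last-place votes: Zara 257, Diego 0, Lena 228, Amara 307, Sofia 263. Winner: Diego.
The two methods disagree.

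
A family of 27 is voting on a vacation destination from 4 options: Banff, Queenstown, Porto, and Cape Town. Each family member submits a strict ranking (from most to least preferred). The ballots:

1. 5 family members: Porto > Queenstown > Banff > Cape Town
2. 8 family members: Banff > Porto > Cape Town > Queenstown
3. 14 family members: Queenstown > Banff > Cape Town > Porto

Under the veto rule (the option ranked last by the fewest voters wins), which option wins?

Last-place votes: Banff 0, Queenstown 8, Porto 14, Cape Town 5.
Banff is ranked last by the fewest voters, so Banff wins.

Banff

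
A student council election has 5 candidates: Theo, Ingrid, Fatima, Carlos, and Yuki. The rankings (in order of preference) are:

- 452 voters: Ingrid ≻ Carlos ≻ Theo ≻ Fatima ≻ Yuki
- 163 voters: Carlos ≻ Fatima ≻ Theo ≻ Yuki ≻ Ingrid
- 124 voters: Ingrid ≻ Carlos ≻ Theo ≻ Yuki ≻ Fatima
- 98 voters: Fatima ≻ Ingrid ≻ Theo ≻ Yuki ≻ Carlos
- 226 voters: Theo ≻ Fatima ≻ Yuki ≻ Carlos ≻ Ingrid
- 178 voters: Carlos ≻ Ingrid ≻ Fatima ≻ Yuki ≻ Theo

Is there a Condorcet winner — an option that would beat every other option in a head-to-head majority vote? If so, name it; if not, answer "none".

Ingrid vs Theo: 852–389 for Ingrid.
Ingrid vs Fatima: 754–487 for Ingrid.
Ingrid vs Carlos: 674–567 for Ingrid.
Ingrid vs Yuki: 852–389 for Ingrid.
Ingrid beats every other option head-to-head.

Ingrid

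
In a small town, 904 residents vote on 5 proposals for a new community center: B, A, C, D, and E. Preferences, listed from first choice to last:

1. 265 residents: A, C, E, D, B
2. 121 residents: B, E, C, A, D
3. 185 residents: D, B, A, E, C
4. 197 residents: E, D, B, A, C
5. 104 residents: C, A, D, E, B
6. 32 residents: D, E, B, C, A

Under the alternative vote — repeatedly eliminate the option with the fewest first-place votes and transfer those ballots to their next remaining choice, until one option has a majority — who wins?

A

Round 1: B 121, A 265, C 104, D 217, E 197. Eliminate C.
Round 2: B 121, A 369, D 217, E 197. Eliminate B.
Round 3: A 369, D 217, E 318. Eliminate D.
Round 4: A 554, E 350. A has a majority.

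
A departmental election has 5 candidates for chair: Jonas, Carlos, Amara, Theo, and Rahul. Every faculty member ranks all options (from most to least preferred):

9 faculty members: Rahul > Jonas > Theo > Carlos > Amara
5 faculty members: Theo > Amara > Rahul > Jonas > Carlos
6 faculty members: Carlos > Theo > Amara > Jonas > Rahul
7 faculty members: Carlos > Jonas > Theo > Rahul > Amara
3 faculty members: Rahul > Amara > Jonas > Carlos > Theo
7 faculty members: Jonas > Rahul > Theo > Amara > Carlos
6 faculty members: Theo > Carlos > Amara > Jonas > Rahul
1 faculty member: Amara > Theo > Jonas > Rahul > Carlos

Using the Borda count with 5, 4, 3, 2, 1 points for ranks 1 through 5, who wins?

Theo

Jonas: 9·4 + 5·2 + 6·2 + 7·4 + 3·3 + 7·5 + 6·2 + 1·3 = 145
Carlos: 9·2 + 5·1 + 6·5 + 7·5 + 3·2 + 7·1 + 6·4 + 1·1 = 126
Amara: 9·1 + 5·4 + 6·3 + 7·1 + 3·4 + 7·2 + 6·3 + 1·5 = 103
Theo: 9·3 + 5·5 + 6·4 + 7·3 + 3·1 + 7·3 + 6·5 + 1·4 = 155
Rahul: 9·5 + 5·3 + 6·1 + 7·2 + 3·5 + 7·4 + 6·1 + 1·2 = 131
Theo has the highest Borda score (155).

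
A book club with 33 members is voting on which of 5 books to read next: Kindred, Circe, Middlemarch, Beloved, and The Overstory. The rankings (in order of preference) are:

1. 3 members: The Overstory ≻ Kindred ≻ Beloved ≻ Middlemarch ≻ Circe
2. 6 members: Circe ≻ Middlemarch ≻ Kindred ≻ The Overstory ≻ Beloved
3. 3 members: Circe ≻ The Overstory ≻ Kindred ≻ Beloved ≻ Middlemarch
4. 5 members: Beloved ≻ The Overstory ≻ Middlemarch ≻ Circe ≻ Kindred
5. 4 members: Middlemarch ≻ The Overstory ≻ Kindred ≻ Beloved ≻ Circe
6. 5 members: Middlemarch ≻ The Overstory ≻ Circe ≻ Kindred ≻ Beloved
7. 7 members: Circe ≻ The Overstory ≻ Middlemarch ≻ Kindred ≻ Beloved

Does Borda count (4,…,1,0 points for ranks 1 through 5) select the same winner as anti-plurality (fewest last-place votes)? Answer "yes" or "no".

yes

Borda — scores: Kindred 47, Circe 79, Middlemarch 81, Beloved 33, The Overstory 90. Winner: The Overstory.
Anti-plurality — last-place votes: Kindred 5, Circe 7, Middlemarch 3, Beloved 18, The Overstory 0. Winner: The Overstory.
The two methods agree.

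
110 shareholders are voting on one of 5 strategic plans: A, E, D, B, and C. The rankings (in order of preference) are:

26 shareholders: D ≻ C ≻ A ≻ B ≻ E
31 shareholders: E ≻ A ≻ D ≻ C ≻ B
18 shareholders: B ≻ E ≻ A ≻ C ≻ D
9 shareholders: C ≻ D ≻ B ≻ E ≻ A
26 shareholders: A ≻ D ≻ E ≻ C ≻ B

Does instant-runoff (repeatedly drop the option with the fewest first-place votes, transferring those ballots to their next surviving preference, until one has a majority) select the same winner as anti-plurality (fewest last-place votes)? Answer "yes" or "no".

no

Instant-runoff — R1 A 26, E 31, D 26, B 18, C 9 (C out); R2 A 26, E 31, D 35, B 18 (B out); R3 A 26, E 49, D 35 (A out); R4 E 49, D 61 (D winner). Winner: D.
Anti-plurality — last-place votes: A 9, E 26, D 18, B 57, C 0. Winner: C.
The two methods disagree.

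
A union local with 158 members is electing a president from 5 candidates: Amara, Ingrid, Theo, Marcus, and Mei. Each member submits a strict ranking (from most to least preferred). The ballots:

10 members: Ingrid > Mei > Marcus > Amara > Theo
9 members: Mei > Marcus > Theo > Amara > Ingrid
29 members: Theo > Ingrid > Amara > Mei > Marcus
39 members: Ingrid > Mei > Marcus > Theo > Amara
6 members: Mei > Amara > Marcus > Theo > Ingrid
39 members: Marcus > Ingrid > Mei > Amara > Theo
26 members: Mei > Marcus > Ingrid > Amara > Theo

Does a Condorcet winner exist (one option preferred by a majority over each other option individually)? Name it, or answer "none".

Checking pairwise contests:
Ingrid beats Amara 143–15.
Marcus beats Ingrid 80–78.
Amara beats Theo 81–77.
Mei beats Marcus 119–39.
Ingrid beats Mei 117–41.
Every option loses at least one head-to-head, so there is no Condorcet winner.

none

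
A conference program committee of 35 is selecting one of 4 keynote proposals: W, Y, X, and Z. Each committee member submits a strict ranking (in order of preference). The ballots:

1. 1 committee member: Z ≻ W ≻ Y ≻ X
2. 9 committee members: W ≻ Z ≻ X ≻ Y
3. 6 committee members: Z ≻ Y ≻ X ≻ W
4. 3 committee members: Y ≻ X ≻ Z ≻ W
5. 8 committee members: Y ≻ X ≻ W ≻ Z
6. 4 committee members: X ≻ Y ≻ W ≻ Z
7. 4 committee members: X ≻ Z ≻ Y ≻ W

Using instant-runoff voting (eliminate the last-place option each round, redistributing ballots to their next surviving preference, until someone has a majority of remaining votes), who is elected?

Round 1: W 9, Y 11, X 8, Z 7. Eliminate Z.
Round 2: W 10, Y 17, X 8. Eliminate X.
Round 3: W 10, Y 25. Y has a majority.

Y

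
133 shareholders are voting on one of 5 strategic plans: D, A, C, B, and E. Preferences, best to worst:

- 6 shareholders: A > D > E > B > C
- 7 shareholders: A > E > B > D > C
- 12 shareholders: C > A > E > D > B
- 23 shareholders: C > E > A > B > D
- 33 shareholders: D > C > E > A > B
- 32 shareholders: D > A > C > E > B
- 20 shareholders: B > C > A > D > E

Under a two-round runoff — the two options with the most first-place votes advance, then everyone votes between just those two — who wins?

D

Round 1 first-place votes: D 65, A 13, C 35, B 20, E 0.
D and C advance.
Runoff: D is preferred to C by 78 voters; C by 55.
D wins the runoff.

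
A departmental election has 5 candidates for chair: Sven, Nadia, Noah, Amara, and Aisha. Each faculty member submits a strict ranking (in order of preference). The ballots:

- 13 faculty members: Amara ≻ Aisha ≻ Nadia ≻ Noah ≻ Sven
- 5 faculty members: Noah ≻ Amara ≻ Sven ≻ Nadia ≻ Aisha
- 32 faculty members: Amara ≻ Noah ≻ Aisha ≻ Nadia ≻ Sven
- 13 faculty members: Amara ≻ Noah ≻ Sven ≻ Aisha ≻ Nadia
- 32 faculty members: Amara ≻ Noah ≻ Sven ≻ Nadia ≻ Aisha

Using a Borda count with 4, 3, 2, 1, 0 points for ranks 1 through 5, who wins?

Amara

Sven: 13·0 + 5·2 + 32·0 + 13·2 + 32·2 = 100
Nadia: 13·2 + 5·1 + 32·1 + 13·0 + 32·1 = 95
Noah: 13·1 + 5·4 + 32·3 + 13·3 + 32·3 = 264
Amara: 13·4 + 5·3 + 32·4 + 13·4 + 32·4 = 375
Aisha: 13·3 + 5·0 + 32·2 + 13·1 + 32·0 = 116
Amara has the highest Borda score (375).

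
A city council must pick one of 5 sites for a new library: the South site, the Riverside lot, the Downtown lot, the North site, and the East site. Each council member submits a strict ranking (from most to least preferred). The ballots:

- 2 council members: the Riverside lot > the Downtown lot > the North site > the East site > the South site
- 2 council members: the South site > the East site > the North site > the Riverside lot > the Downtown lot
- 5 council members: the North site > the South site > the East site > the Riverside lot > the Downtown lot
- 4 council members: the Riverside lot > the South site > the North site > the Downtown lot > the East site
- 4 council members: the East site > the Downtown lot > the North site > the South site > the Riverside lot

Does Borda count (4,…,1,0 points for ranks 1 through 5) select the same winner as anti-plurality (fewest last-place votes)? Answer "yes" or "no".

Borda — scores: the South site 39, the Riverside lot 31, the Downtown lot 22, the North site 44, the East site 34. Winner: the North site.
Anti-plurality — last-place votes: the South site 2, the Riverside lot 4, the Downtown lot 7, the North site 0, the East site 4. Winner: the North site.
The two methods agree.

yes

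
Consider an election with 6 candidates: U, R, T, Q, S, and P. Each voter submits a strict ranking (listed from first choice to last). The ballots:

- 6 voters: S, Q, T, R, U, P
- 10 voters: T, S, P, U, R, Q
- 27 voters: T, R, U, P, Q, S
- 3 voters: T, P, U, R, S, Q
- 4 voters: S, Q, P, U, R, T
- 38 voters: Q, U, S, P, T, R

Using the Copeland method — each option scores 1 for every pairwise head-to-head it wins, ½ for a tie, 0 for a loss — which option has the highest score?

U: beats R, S, and P; loses to T and Q → score 3.
R: loses to U, T, Q, S, and P → score 0.
T: beats U, R, and P; loses to Q and S → score 3.
Q: beats U, R, T, S, and P → score 5.
S: beats R, T, and P; loses to U and Q → score 3.
P: beats R; loses to U, T, Q, and S → score 1.
Q has the best pairwise record.

Q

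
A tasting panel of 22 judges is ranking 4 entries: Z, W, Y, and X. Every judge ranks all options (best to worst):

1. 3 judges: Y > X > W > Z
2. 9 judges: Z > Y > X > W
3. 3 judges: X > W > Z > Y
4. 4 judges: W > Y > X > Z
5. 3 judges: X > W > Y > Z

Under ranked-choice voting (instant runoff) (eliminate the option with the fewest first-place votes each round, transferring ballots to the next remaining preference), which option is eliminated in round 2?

W

Round 1: Z 9, W 4, Y 3, X 6. Eliminate Y.
Round 2: Z 9, W 4, X 9. Eliminate W.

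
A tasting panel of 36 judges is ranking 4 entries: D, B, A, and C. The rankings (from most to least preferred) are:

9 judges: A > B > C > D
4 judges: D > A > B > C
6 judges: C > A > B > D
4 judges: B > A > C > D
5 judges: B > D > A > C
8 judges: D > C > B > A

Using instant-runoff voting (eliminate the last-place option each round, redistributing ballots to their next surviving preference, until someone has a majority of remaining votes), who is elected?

Round 1: D 12, B 9, A 9, C 6. Eliminate C.
Round 2: D 12, B 9, A 15. Eliminate B.
Round 3: D 17, A 19. A has a majority.

A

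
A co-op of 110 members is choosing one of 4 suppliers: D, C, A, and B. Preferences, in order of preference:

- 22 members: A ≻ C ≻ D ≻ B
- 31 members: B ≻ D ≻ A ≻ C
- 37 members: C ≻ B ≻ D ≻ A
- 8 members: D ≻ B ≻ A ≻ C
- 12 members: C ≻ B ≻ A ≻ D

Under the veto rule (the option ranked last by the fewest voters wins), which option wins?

Last-place votes: D 12, C 39, A 37, B 22.
D is ranked last by the fewest voters, so D wins.

D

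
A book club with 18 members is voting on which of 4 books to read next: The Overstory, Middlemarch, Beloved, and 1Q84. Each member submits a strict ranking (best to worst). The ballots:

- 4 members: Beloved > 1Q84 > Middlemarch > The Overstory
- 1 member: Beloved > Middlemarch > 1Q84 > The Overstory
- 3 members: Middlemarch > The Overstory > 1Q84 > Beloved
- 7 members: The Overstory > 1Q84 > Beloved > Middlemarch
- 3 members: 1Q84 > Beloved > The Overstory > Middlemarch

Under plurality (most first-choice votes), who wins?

First-place votes: The Overstory 7, Middlemarch 3, Beloved 5, 1Q84 3.
The Overstory has the most first-place votes.

The Overstory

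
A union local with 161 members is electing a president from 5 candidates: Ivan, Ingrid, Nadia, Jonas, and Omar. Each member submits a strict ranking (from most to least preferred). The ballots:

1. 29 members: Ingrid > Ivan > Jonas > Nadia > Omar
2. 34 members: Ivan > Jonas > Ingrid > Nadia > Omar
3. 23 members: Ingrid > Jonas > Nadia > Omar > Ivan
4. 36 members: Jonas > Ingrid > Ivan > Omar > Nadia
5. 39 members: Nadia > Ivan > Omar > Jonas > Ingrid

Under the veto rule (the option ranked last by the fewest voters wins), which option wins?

Last-place votes: Ivan 23, Ingrid 39, Nadia 36, Jonas 0, Omar 63.
Jonas is ranked last by the fewest voters, so Jonas wins.

Jonas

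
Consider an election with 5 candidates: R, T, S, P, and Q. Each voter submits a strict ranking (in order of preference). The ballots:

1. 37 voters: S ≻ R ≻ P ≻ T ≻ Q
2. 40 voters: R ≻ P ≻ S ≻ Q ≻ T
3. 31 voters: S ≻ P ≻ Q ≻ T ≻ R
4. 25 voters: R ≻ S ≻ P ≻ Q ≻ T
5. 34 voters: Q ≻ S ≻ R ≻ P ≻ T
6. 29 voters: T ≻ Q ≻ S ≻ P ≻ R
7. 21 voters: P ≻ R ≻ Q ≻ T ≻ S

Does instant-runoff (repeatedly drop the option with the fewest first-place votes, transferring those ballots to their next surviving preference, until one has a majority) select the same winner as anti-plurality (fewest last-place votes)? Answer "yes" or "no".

Instant-runoff — R1 R 65, T 29, S 68, P 21, Q 34 (P out); R2 R 86, T 29, S 68, Q 34 (T out); R3 R 86, S 68, Q 63 (Q out); R4 R 86, S 131 (S winner). Winner: S.
Anti-plurality — last-place votes: R 60, T 99, S 21, P 0, Q 37. Winner: P.
The two methods disagree.

no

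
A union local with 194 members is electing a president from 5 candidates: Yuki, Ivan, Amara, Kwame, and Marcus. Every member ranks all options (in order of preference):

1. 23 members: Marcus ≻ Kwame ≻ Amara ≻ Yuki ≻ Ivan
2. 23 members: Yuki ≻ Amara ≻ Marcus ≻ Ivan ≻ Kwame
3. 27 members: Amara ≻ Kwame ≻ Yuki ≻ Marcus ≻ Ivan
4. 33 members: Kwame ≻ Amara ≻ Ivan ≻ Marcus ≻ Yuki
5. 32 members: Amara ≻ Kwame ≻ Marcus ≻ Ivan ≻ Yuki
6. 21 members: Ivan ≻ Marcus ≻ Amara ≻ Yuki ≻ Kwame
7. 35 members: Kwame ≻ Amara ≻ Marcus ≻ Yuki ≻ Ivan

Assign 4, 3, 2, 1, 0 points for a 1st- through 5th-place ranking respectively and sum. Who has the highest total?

Yuki: 23·1 + 23·4 + 27·2 + 33·0 + 32·0 + 21·1 + 35·1 = 225
Ivan: 23·0 + 23·1 + 27·0 + 33·2 + 32·1 + 21·4 + 35·0 = 205
Amara: 23·2 + 23·3 + 27·4 + 33·3 + 32·4 + 21·2 + 35·3 = 597
Kwame: 23·3 + 23·0 + 27·3 + 33·4 + 32·3 + 21·0 + 35·4 = 518
Marcus: 23·4 + 23·2 + 27·1 + 33·1 + 32·2 + 21·3 + 35·2 = 395
Amara has the highest Borda score (597).

Amara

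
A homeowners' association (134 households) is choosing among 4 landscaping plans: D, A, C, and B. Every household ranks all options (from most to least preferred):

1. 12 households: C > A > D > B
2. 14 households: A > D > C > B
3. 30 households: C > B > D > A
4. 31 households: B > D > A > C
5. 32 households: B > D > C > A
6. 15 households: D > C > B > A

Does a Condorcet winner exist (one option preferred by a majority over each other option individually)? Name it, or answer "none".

Checking pairwise contests:
B beats D 93–41.
D beats A 108–26.
D beats C 92–42.
C beats B 71–63.
Every option loses at least one head-to-head, so there is no Condorcet winner.

none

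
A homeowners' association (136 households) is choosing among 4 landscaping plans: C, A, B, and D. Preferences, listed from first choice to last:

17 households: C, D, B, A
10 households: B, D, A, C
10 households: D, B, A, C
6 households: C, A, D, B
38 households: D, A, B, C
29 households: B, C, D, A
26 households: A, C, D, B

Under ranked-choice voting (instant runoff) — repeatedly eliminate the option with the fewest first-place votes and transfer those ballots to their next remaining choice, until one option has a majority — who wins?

Round 1: C 23, A 26, B 39, D 48. Eliminate C.
Round 2: A 32, B 39, D 65. Eliminate A.
Round 3: B 39, D 97. D has a majority.

D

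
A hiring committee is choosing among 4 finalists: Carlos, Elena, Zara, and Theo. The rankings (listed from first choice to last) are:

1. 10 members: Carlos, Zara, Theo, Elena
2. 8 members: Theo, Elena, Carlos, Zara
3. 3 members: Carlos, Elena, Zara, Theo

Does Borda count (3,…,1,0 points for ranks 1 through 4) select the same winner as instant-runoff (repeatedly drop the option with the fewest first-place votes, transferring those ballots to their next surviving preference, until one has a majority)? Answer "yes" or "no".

yes

Borda — scores: Carlos 47, Elena 22, Zara 23, Theo 34. Winner: Carlos.
Instant-runoff — R1 Carlos 13, Elena 0, Zara 0, Theo 8 (Carlos winner). Winner: Carlos.
The two methods agree.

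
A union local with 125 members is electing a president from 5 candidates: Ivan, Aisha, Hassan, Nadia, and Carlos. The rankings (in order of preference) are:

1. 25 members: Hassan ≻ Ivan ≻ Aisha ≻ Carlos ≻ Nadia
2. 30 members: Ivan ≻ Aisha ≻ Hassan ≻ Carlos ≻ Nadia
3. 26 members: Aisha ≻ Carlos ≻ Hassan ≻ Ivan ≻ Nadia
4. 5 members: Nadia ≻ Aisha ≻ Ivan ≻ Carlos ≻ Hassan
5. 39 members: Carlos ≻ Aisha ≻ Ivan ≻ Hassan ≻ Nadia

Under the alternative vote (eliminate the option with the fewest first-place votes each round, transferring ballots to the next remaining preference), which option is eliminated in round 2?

Round 1: Ivan 30, Aisha 26, Hassan 25, Nadia 5, Carlos 39. Eliminate Nadia.
Round 2: Ivan 30, Aisha 31, Hassan 25, Carlos 39. Eliminate Hassan.

Hassan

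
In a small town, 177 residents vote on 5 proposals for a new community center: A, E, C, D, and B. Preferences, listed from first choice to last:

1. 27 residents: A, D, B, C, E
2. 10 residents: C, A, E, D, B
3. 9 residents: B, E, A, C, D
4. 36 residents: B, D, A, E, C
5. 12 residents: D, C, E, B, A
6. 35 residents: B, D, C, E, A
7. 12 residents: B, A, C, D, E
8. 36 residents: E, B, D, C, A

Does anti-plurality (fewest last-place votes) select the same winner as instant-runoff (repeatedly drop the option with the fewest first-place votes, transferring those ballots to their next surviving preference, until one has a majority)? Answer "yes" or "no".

no

Anti-plurality — last-place votes: A 83, E 39, C 36, D 9, B 10. Winner: D.
Instant-runoff — R1 A 27, E 36, C 10, D 12, B 92 (B winner). Winner: B.
The two methods disagree.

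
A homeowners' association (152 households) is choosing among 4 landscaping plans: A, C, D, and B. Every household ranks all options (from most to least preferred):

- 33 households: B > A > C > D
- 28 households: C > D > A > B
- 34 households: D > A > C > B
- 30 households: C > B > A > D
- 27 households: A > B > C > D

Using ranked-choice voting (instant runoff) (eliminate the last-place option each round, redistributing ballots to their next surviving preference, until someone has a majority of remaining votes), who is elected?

C

Round 1: A 27, C 58, D 34, B 33. Eliminate A.
Round 2: C 58, D 34, B 60. Eliminate D.
Round 3: C 92, B 60. C has a majority.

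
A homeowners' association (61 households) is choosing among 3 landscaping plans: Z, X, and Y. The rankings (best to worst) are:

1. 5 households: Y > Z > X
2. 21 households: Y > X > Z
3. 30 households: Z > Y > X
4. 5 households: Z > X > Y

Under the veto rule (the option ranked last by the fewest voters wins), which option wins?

Last-place votes: Z 21, X 35, Y 5.
Y is ranked last by the fewest voters, so Y wins.

Y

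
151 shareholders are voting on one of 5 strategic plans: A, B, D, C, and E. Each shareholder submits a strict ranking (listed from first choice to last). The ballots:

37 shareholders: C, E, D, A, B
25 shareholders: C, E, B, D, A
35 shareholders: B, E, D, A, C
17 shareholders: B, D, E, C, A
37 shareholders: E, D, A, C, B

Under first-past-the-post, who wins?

First-place votes: A 0, B 52, D 0, C 62, E 37.
C has the most first-place votes.

C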